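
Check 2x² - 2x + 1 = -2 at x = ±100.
x = 100: LHS = 2·100² - 2·100 + 1 = 19801; 19801 = -2 — FAILS
x = -100: LHS = 2·(-100)² - 2·(-100) + 1 = 20201; 20201 = -2 — FAILS

Answer: No, fails for both x = 100 and x = -100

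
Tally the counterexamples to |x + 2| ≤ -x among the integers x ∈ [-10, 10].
Counterexamples in [-10, 10]: {0, 1, 2, 3, 4, 5, 6, 7, 8, 9, 10}.

Counting them gives 11 values.

Answer: 11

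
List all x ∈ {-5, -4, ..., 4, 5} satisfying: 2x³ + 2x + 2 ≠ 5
Track d = LHS − RHS over the integers in [-5, 5]. Equality would need d = 0, but d changes sign only between consecutive integers, jumping over 0:
x = 0: LHS = 2·0³ + 2·0 + 2 = 2; 2 ≠ 5 — holds  (d = -3)
x = 1: LHS = 2·1³ + 2·1 + 2 = 6; 6 ≠ 5 — holds  (d = 1)
Away from these crossings d keeps a constant sign, and checking every integer in [-5, 5] confirms d ≠ 0 throughout. Hence the two sides are never equal, so the relation holds for every integer in [-5, 5].

Answer: All integers in [-5, 5]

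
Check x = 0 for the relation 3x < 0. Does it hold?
x = 0: LHS = 3·0 = 0; 0 < 0 — FAILS

The relation fails at x = 0, so x = 0 is a counterexample.

Answer: No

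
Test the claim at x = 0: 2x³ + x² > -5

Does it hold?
x = 0: LHS = 2·0³ + 0² = 0; 0 > -5 — holds

The relation is satisfied at x = 0.

Answer: Yes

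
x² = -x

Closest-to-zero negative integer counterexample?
Testing negative integers from -1 downward:
x = -1: LHS = (-1)² = 1, RHS = -(-1) = 1; 1 = 1 — holds
x = -2: LHS = (-2)² = 4, RHS = -(-2) = 2; 4 = 2 — FAILS  ← closest negative counterexample to 0

Answer: x = -2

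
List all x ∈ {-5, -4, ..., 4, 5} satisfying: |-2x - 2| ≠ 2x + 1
Over all integers in [-5, 5], LHS − RHS is always positive; it is smallest at x = 0, where it equals 1:
x = 0: LHS = |-2·0 - 2| = |-2| = 2, RHS = 2·0 + 1 = 1; 2 ≠ 1 — holds
At the ends of the range:
x = -5: LHS = |-2·(-5) - 2| = |8| = 8, RHS = 2·(-5) + 1 = -9; 8 ≠ -9 — holds
x = 5: LHS = |-2·5 - 2| = |-12| = 12, RHS = 2·5 + 1 = 11; 12 ≠ 11 — holds
Hence LHS − RHS is never 0, i.e. the two sides are never equal, so the relation holds for every integer in [-5, 5].

Answer: All integers in [-5, 5]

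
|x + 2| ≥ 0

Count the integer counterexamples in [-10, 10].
An absolute value is never negative, so the left side is ≥ 0 for every x, while the right side is 0. Tightest case in [-10, 10] is x = -2:
x = -2: LHS = |(-2) + 2| = |0| = 0; 0 ≥ 0 — holds
Hence LHS − RHS is never negative, i.e. LHS ≥ RHS throughout, so the relation holds for every integer in [-10, 10].

No counterexample appears in that range.

Answer: 0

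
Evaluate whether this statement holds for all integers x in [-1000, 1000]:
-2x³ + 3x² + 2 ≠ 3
The claim fails at x = 1:
x = 1: LHS = -2·1³ + 3·1² + 2 = 3; 3 ≠ 3 — FAILS

Because a single integer refutes it, the statement is false.

Answer: False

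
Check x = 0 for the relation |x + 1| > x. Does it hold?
x = 0: LHS = |0 + 1| = |1| = 1; 1 > 0 — holds

The relation is satisfied at x = 0.

Answer: Yes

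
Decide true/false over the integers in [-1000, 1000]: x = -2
The claim fails at x = 0:
x = 0: 0 = -2 — FAILS

Because a single integer refutes it, the statement is false.

Answer: False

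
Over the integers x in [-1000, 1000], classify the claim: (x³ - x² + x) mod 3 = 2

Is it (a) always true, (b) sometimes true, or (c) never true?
For a polynomial with integer coefficients, its value mod 3 depends only on x mod 3, so it suffices to check one representative of each residue class, x = 0, 1, 2:
x = 0: LHS = (0³ - 0² + 0) mod 3 = 0 mod 3 = 0; 0 = 2 — FAILS
x = 1: LHS = (1³ - 1² + 1) mod 3 = 1 mod 3 = 1; 1 = 2 — FAILS
x = 2: LHS = (2³ - 2² + 2) mod 3 = 6 mod 3 = 0; 0 = 2 — FAILS
The relation fails in every residue class, so the claimed relation (=) fails for every integer in [-1000, 1000].

No integer in the range satisfies it.

Answer: Never true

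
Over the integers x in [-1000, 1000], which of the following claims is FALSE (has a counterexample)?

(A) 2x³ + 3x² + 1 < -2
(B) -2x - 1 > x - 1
(A) x = 0: LHS = 2·0³ + 3·0² + 1 = 1; 1 < -2 — FAILS
(B) x = 0: LHS = -2·0 - 1 = -1, RHS = 0 - 1 = -1; -1 > -1 — FAILS

Answer: Both A and B are false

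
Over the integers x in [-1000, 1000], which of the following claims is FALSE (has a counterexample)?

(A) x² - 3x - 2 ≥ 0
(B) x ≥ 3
(A) x = 0: LHS = 0² - 3·0 - 2 = -2; -2 ≥ 0 — FAILS
(B) x = 0: 0 ≥ 3 — FAILS

Answer: Both A and B are false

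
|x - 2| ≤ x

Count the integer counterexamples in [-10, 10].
Counterexamples in [-10, 10]: {-10, -9, -8, -7, -6, -5, -4, -3, -2, -1, 0}.

Counting them gives 11 values.

Answer: 11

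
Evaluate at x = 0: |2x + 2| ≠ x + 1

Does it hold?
x = 0: LHS = |2·0 + 2| = |2| = 2, RHS = 0 + 1 = 1; 2 ≠ 1 — holds

The relation is satisfied at x = 0.

Answer: Yes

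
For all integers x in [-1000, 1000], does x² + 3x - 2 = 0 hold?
The claim fails at x = 0:
x = 0: LHS = 0² + 3·0 - 2 = -2; -2 = 0 — FAILS

Because a single integer refutes it, the statement is false.

Answer: False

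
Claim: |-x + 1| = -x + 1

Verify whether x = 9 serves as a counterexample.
Substitute x = 9 into the relation:
x = 9: LHS = |-9 + 1| = |-8| = 8, RHS = -9 + 1 = -8; 8 = -8 — FAILS

Since the claim fails at x = 9, this value is a counterexample.

Answer: Yes, x = 9 is a counterexample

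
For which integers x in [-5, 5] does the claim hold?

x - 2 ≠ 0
Holds for: {-5, -4, -3, -2, -1, 0, 1, 3, 4, 5}
Fails for: {2}

Answer: {-5, -4, -3, -2, -1, 0, 1, 3, 4, 5}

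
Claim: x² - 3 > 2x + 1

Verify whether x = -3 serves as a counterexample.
Substitute x = -3 into the relation:
x = -3: LHS = (-3)² - 3 = 6, RHS = 2·(-3) + 1 = -5; 6 > -5 — holds

The claim holds here, so x = -3 is not a counterexample. (A counterexample exists elsewhere, e.g. x = 0.)

Answer: No, x = -3 is not a counterexample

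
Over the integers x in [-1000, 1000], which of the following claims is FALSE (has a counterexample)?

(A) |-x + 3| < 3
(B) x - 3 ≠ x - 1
(A) x = 0: LHS = |-0 + 3| = |3| = 3; 3 < 3 — FAILS

(B) Over all integers in [-1000, 1000], LHS − RHS is always negative; it is closest to 0 at x = 0, where it equals -2:
x = 0: LHS = 0 - 3 = -3, RHS = 0 - 1 = -1; -3 ≠ -1 — holds
At the ends of the range:
x = -1000: LHS = (-1000) - 3 = -1003, RHS = (-1000) - 1 = -1001; -1003 ≠ -1001 — holds
x = 1000: LHS = 1000 - 3 = 997, RHS = 1000 - 1 = 999; 997 ≠ 999 — holds
Hence LHS − RHS is never 0, i.e. the two sides are never equal, so the relation holds for every integer in [-1000, 1000].

Only (A) has a counterexample.

Answer: A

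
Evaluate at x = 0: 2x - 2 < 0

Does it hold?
x = 0: LHS = 2·0 - 2 = -2; -2 < 0 — holds

The relation is satisfied at x = 0.

Answer: Yes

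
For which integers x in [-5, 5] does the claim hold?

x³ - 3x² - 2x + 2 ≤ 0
Holds for: {-5, -4, -3, -2, -1, 1, 2, 3}
Fails for: {0, 4, 5}

Answer: {-5, -4, -3, -2, -1, 1, 2, 3}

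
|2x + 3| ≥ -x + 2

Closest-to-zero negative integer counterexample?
Testing negative integers from -1 downward:
x = -1: LHS = |2·(-1) + 3| = |1| = 1, RHS = -(-1) + 2 = 3; 1 ≥ 3 — FAILS  ← closest negative counterexample to 0

Answer: x = -1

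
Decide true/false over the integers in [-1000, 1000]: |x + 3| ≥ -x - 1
The claim fails at x = -3:
x = -3: LHS = |(-3) + 3| = |0| = 0, RHS = -(-3) - 1 = 2; 0 ≥ 2 — FAILS

Because a single integer refutes it, the statement is false.

Answer: False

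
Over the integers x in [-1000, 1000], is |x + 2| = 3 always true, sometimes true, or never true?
Holds at x = 1: LHS = |1 + 2| = |3| = 3; 3 = 3 — holds
Fails at x = 0: LHS = |0 + 2| = |2| = 2; 2 = 3 — FAILS
It is satisfied by some integers in the range but not all.

Answer: Sometimes true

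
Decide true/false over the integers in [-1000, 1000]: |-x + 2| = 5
The claim fails at x = 0:
x = 0: LHS = |-0 + 2| = |2| = 2; 2 = 5 — FAILS

Because a single integer refutes it, the statement is false.

Answer: False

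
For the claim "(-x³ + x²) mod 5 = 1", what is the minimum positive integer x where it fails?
Testing positive integers:
x = 1: LHS = (-1³ + 1²) mod 5 = 0 mod 5 = 0; 0 = 1 — FAILS  ← smallest positive counterexample

Answer: x = 1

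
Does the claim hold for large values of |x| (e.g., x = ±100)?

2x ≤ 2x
x = 100: LHS = 2·100 = 200, RHS = 2·100 = 200; 200 ≤ 200 — holds
x = -100: LHS = 2·(-100) = -200, RHS = 2·(-100) = -200; -200 ≤ -200 — holds

Answer: Yes, holds for both x = 100 and x = -100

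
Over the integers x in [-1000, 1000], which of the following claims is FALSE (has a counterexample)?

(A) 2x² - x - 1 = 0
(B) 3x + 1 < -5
(A) x = 0: LHS = 2·0² - 0 - 1 = -1; -1 = 0 — FAILS
(B) x = 0: LHS = 3·0 + 1 = 1; 1 < -5 — FAILS

Answer: Both A and B are false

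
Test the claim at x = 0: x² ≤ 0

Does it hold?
x = 0: LHS = 0² = 0; 0 ≤ 0 — holds

The relation is satisfied at x = 0.

Answer: Yes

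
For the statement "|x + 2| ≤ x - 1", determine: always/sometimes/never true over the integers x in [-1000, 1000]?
Over all integers in [-1000, 1000], LHS − RHS is smallest at x = 0, where it equals 3:
x = 0: LHS = |0 + 2| = |2| = 2, RHS = 0 - 1 = -1; 2 ≤ -1 — FAILS
At the ends of the range:
x = -1000: LHS = |(-1000) + 2| = |-998| = 998, RHS = (-1000) - 1 = -1001; 998 ≤ -1001 — FAILS
x = 1000: LHS = |1000 + 2| = |1002| = 1002, RHS = 1000 - 1 = 999; 1002 ≤ 999 — FAILS
Hence LHS − RHS is never zero or negative, i.e. LHS > RHS throughout, so the claimed relation (≤) fails for every integer in [-1000, 1000].

No integer in the range satisfies it.

Answer: Never true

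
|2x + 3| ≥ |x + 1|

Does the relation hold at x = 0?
x = 0: LHS = |2·0 + 3| = |3| = 3, RHS = |0 + 1| = |1| = 1; 3 ≥ 1 — holds

The relation is satisfied at x = 0.

Answer: Yes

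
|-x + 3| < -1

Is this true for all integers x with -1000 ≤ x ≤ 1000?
The claim fails at x = 0:
x = 0: LHS = |-0 + 3| = |3| = 3; 3 < -1 — FAILS

Because a single integer refutes it, the statement is false.

Answer: False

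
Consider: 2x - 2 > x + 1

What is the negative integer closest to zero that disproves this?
Testing negative integers from -1 downward:
x = -1: LHS = 2·(-1) - 2 = -4, RHS = (-1) + 1 = 0; -4 > 0 — FAILS  ← closest negative counterexample to 0

Answer: x = -1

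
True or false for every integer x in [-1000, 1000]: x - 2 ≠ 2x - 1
The claim fails at x = -1:
x = -1: LHS = (-1) - 2 = -3, RHS = 2·(-1) - 1 = -3; -3 ≠ -3 — FAILS

Because a single integer refutes it, the statement is false.

Answer: False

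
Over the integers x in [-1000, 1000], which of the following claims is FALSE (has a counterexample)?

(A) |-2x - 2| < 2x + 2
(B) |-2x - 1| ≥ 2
(A) x = 0: LHS = |-2·0 - 2| = |-2| = 2, RHS = 2·0 + 2 = 2; 2 < 2 — FAILS
(B) x = 0: LHS = |-2·0 - 1| = |-1| = 1; 1 ≥ 2 — FAILS

Answer: Both A and B are false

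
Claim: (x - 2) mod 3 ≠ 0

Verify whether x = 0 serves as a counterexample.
Substitute x = 0 into the relation:
x = 0: LHS = (0 - 2) mod 3 = (-2) mod 3 = 1; 1 ≠ 0 — holds

The claim holds here, so x = 0 is not a counterexample. (A counterexample exists elsewhere, e.g. x = -1.)

Answer: No, x = 0 is not a counterexample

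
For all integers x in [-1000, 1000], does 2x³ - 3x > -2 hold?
The claim fails at x = -2:
x = -2: LHS = 2·(-2)³ - 3·(-2) = -10; -10 > -2 — FAILS

Because a single integer refutes it, the statement is false.

Answer: False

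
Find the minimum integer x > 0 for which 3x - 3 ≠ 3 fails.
Testing positive integers:
x = 1: LHS = 3·1 - 3 = 0; 0 ≠ 3 — holds
x = 2: LHS = 3·2 - 3 = 3; 3 ≠ 3 — FAILS  ← smallest positive counterexample

Answer: x = 2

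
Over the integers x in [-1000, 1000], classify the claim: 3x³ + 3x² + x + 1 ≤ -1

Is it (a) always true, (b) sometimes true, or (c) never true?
Holds at x = -2: LHS = 3·(-2)³ + 3·(-2)² + (-2) + 1 = -13; -13 ≤ -1 — holds
Fails at x = 0: LHS = 3·0³ + 3·0² + 0 + 1 = 1; 1 ≤ -1 — FAILS
It is satisfied by some integers in the range but not all.

Answer: Sometimes true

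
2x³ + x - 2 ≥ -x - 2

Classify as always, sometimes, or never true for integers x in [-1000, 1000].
Holds at x = 0: LHS = 2·0³ + 0 - 2 = -2, RHS = -0 - 2 = -2; -2 ≥ -2 — holds
Fails at x = -1: LHS = 2·(-1)³ + (-1) - 2 = -5, RHS = -(-1) - 2 = -1; -5 ≥ -1 — FAILS
It is satisfied by some integers in the range but not all.

Answer: Sometimes true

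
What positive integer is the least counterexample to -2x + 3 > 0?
Testing positive integers:
x = 1: LHS = -2·1 + 3 = 1; 1 > 0 — holds
x = 2: LHS = -2·2 + 3 = -1; -1 > 0 — FAILS  ← smallest positive counterexample

Answer: x = 2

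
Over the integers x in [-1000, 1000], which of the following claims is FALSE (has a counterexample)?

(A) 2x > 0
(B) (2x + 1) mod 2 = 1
(A) x = 0: LHS = 2·0 = 0; 0 > 0 — FAILS

(B) For a polynomial with integer coefficients, its value mod 2 depends only on x mod 2, so it suffices to check one representative of each residue class, x = 0, 1:
x = 0: LHS = (2·0 + 1) mod 2 = 1 mod 2 = 1; 1 = 1 — holds
x = 1: LHS = (2·1 + 1) mod 2 = 3 mod 2 = 1; 1 = 1 — holds
The relation holds in every residue class, so the relation holds for every integer in [-1000, 1000].

Only (A) has a counterexample.

Answer: A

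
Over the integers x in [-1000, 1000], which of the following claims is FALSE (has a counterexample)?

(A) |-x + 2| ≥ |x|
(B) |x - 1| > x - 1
(A) x = 2: LHS = |-2 + 2| = |0| = 0, RHS = |2| = 2; 0 ≥ 2 — FAILS
(B) x = 1: LHS = |1 - 1| = |0| = 0, RHS = 1 - 1 = 0; 0 > 0 — FAILS

Answer: Both A and B are false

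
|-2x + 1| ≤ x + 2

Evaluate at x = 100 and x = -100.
x = 100: LHS = |-2·100 + 1| = |-199| = 199, RHS = 100 + 2 = 102; 199 ≤ 102 — FAILS
x = -100: LHS = |-2·(-100) + 1| = |201| = 201, RHS = (-100) + 2 = -98; 201 ≤ -98 — FAILS

Answer: No, fails for both x = 100 and x = -100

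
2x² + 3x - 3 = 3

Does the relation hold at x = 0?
x = 0: LHS = 2·0² + 3·0 - 3 = -3; -3 = 3 — FAILS

The relation fails at x = 0, so x = 0 is a counterexample.

Answer: No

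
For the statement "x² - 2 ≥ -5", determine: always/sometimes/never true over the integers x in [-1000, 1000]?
Over all integers in [-1000, 1000], LHS − RHS is smallest at x = 0, where it equals 3:
x = 0: LHS = 0² - 2 = -2; -2 ≥ -5 — holds
At the ends of the range:
x = -1000: LHS = (-1000)² - 2 = 999998; 999998 ≥ -5 — holds
x = 1000: LHS = 1000² - 2 = 999998; 999998 ≥ -5 — holds
Hence LHS − RHS is never negative, i.e. LHS ≥ RHS throughout, so the relation holds for every integer in [-1000, 1000].

No counterexample exists.

Answer: Always true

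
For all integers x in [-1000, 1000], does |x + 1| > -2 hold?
An absolute value is never negative, so the left side is ≥ 0 for every x, while the right side is -2. Tightest case in [-1000, 1000] is x = -1:
x = -1: LHS = |(-1) + 1| = |0| = 0; 0 > -2 — holds
Hence LHS − RHS is never zero or negative, i.e. LHS > RHS throughout, so the relation holds for every integer in [-1000, 1000].

No counterexample exists.

Answer: True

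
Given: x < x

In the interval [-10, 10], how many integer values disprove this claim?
Counterexamples in [-10, 10]: {-10, -9, -8, -7, -6, -5, -4, -3, -2, -1, 0, 1, 2, 3, 4, 5, 6, 7, 8, 9, 10}.

Counting them gives 21 values.

Answer: 21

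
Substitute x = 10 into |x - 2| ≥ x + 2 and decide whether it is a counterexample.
Substitute x = 10 into the relation:
x = 10: LHS = |10 - 2| = |8| = 8, RHS = 10 + 2 = 12; 8 ≥ 12 — FAILS

Since the claim fails at x = 10, this value is a counterexample.

Answer: Yes, x = 10 is a counterexample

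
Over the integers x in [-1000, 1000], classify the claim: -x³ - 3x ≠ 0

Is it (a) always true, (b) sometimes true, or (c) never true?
Holds at x = 1: LHS = -1³ - 3·1 = -4; -4 ≠ 0 — holds
Fails at x = 0: LHS = -0³ - 3·0 = 0; 0 ≠ 0 — FAILS
It is satisfied by some integers in the range but not all.

Answer: Sometimes true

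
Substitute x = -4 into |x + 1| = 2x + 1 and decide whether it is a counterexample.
Substitute x = -4 into the relation:
x = -4: LHS = |(-4) + 1| = |-3| = 3, RHS = 2·(-4) + 1 = -7; 3 = -7 — FAILS

Since the claim fails at x = -4, this value is a counterexample.

Answer: Yes, x = -4 is a counterexample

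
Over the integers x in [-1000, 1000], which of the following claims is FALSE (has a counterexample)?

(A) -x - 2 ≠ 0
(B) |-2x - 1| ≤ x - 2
(A) x = -2: LHS = -(-2) - 2 = 0; 0 ≠ 0 — FAILS
(B) x = 0: LHS = |-2·0 - 1| = |-1| = 1, RHS = 0 - 2 = -2; 1 ≤ -2 — FAILS

Answer: Both A and B are false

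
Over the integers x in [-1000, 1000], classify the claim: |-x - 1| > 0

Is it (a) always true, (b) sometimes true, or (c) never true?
Holds at x = 0: LHS = |-0 - 1| = |-1| = 1; 1 > 0 — holds
Fails at x = -1: LHS = |-(-1) - 1| = |0| = 0; 0 > 0 — FAILS
It is satisfied by some integers in the range but not all.

Answer: Sometimes true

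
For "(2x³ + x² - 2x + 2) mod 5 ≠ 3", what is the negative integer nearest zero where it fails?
Testing negative integers from -1 downward:
x = -1: LHS = (2·(-1)³ + (-1)² - 2·(-1) + 2) mod 5 = 3 mod 5 = 3; 3 ≠ 3 — FAILS  ← closest negative counterexample to 0

Answer: x = -1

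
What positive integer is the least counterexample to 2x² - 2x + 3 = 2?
Testing positive integers:
x = 1: LHS = 2·1² - 2·1 + 3 = 3; 3 = 2 — FAILS  ← smallest positive counterexample

Answer: x = 1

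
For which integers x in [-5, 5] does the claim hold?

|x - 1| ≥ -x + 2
Holds for: {2, 3, 4, 5}
Fails for: {-5, -4, -3, -2, -1, 0, 1}

Answer: {2, 3, 4, 5}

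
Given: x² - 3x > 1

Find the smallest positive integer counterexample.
Testing positive integers:
x = 1: LHS = 1² - 3·1 = -2; -2 > 1 — FAILS  ← smallest positive counterexample

Answer: x = 1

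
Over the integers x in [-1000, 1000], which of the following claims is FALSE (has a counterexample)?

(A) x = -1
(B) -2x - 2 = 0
(A) x = 0: 0 = -1 — FAILS
(B) x = 0: LHS = -2·0 - 2 = -2; -2 = 0 — FAILS

Answer: Both A and B are false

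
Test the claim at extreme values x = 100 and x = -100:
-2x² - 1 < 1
x = 100: LHS = -2·100² - 1 = -20001; -20001 < 1 — holds
x = -100: LHS = -2·(-100)² - 1 = -20001; -20001 < 1 — holds

Answer: Yes, holds for both x = 100 and x = -100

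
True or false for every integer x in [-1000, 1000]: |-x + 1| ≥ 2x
The claim fails at x = 1:
x = 1: LHS = |-1 + 1| = |0| = 0, RHS = 2·1 = 2; 0 ≥ 2 — FAILS

Because a single integer refutes it, the statement is false.

Answer: False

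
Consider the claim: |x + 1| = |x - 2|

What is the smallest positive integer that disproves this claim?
Testing positive integers:
x = 1: LHS = |1 + 1| = |2| = 2, RHS = |1 - 2| = |-1| = 1; 2 = 1 — FAILS  ← smallest positive counterexample

Answer: x = 1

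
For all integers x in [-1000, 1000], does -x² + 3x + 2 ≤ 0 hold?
The claim fails at x = 0:
x = 0: LHS = -0² + 3·0 + 2 = 2; 2 ≤ 0 — FAILS

Because a single integer refutes it, the statement is false.

Answer: False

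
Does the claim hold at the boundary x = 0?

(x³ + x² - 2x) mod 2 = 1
x = 0: LHS = (0³ + 0² - 2·0) mod 2 = 0 mod 2 = 0; 0 = 1 — FAILS

The relation fails at x = 0, so x = 0 is a counterexample.

Answer: No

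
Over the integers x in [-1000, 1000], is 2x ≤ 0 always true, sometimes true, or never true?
Holds at x = 0: LHS = 2·0 = 0; 0 ≤ 0 — holds
Fails at x = 1: LHS = 2·1 = 2; 2 ≤ 0 — FAILS
It is satisfied by some integers in the range but not all.

Answer: Sometimes true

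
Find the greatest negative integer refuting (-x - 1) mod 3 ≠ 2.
Testing negative integers from -1 downward:
x = -1: LHS = (-(-1) - 1) mod 3 = 0 mod 3 = 0; 0 ≠ 2 — holds
x = -2: LHS = (-(-2) - 1) mod 3 = 1 mod 3 = 1; 1 ≠ 2 — holds
x = -3: LHS = (-(-3) - 1) mod 3 = 2 mod 3 = 2; 2 ≠ 2 — FAILS  ← closest negative counterexample to 0

Answer: x = -3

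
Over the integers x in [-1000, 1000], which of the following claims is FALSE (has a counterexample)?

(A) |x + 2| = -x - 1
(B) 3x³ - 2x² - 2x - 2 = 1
(A) x = 0: LHS = |0 + 2| = |2| = 2, RHS = -0 - 1 = -1; 2 = -1 — FAILS
(B) x = 0: LHS = 3·0³ - 2·0² - 2·0 - 2 = -2; -2 = 1 — FAILS

Answer: Both A and B are false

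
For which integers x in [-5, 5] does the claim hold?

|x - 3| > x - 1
Holds for: {-5, -4, -3, -2, -1, 0, 1}
Fails for: {2, 3, 4, 5}

Answer: {-5, -4, -3, -2, -1, 0, 1}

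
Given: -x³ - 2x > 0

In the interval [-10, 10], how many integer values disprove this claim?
Counterexamples in [-10, 10]: {0, 1, 2, 3, 4, 5, 6, 7, 8, 9, 10}.

Counting them gives 11 values.

Answer: 11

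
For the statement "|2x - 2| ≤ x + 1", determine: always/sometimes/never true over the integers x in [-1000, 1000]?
Holds at x = 1: LHS = |2·1 - 2| = |0| = 0, RHS = 1 + 1 = 2; 0 ≤ 2 — holds
Fails at x = 0: LHS = |2·0 - 2| = |-2| = 2, RHS = 0 + 1 = 1; 2 ≤ 1 — FAILS
It is satisfied by some integers in the range but not all.

Answer: Sometimes true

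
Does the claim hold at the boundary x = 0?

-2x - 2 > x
x = 0: LHS = -2·0 - 2 = -2; -2 > 0 — FAILS

The relation fails at x = 0, so x = 0 is a counterexample.

Answer: No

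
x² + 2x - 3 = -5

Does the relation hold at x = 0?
x = 0: LHS = 0² + 2·0 - 3 = -3; -3 = -5 — FAILS

The relation fails at x = 0, so x = 0 is a counterexample.

Answer: No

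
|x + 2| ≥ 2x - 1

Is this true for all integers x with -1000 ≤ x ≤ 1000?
The claim fails at x = 4:
x = 4: LHS = |4 + 2| = |6| = 6, RHS = 2·4 - 1 = 7; 6 ≥ 7 — FAILS

Because a single integer refutes it, the statement is false.

Answer: False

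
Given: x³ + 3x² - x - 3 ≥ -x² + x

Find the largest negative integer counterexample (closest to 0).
Testing negative integers from -1 downward:
x = -1: LHS = (-1)³ + 3·(-1)² - (-1) - 3 = 0, RHS = -(-1)² + (-1) = -2; 0 ≥ -2 — holds
x = -2: LHS = (-2)³ + 3·(-2)² - (-2) - 3 = 3, RHS = -(-2)² + (-2) = -6; 3 ≥ -6 — holds
x = -3: LHS = (-3)³ + 3·(-3)² - (-3) - 3 = 0, RHS = -(-3)² + (-3) = -12; 0 ≥ -12 — holds
x = -4: LHS = (-4)³ + 3·(-4)² - (-4) - 3 = -15, RHS = -(-4)² + (-4) = -20; -15 ≥ -20 — holds
x = -5: LHS = (-5)³ + 3·(-5)² - (-5) - 3 = -48, RHS = -(-5)² + (-5) = -30; -48 ≥ -30 — FAILS  ← closest negative counterexample to 0

Answer: x = -5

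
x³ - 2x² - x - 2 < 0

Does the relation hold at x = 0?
x = 0: LHS = 0³ - 2·0² - 0 - 2 = -2; -2 < 0 — holds

The relation is satisfied at x = 0.

Answer: Yes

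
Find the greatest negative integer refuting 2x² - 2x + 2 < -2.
Testing negative integers from -1 downward:
x = -1: LHS = 2·(-1)² - 2·(-1) + 2 = 6; 6 < -2 — FAILS  ← closest negative counterexample to 0

Answer: x = -1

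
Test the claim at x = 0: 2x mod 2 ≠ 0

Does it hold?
x = 0: LHS = (2·0) mod 2 = 0 mod 2 = 0; 0 ≠ 0 — FAILS

The relation fails at x = 0, so x = 0 is a counterexample.

Answer: No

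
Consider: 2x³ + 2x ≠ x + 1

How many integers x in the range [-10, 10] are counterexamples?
Track d = LHS − RHS over the integers in [-10, 10]. Equality would need d = 0, but d changes sign only between consecutive integers, jumping over 0:
x = 0: LHS = 2·0³ + 2·0 = 0, RHS = 0 + 1 = 1; 0 ≠ 1 — holds  (d = -1)
x = 1: LHS = 2·1³ + 2·1 = 4, RHS = 1 + 1 = 2; 4 ≠ 2 — holds  (d = 2)
Away from these crossings d keeps a constant sign, and checking every integer in [-10, 10] confirms d ≠ 0 throughout. Hence the two sides are never equal, so the relation holds for every integer in [-10, 10].

No counterexample appears in that range.

Answer: 0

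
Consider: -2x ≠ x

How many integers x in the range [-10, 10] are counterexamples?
Counterexamples in [-10, 10]: {0}.

Counting them gives 1 values.

Answer: 1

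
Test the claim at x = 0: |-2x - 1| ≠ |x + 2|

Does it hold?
x = 0: LHS = |-2·0 - 1| = |-1| = 1, RHS = |0 + 2| = |2| = 2; 1 ≠ 2 — holds

The relation is satisfied at x = 0.

Answer: Yes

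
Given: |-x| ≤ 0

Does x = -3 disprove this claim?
Substitute x = -3 into the relation:
x = -3: LHS = |-(-3)| = |3| = 3; 3 ≤ 0 — FAILS

Since the claim fails at x = -3, this value is a counterexample.

Answer: Yes, x = -3 is a counterexample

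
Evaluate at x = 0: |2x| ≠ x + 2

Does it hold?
x = 0: LHS = |2·0| = |0| = 0, RHS = 0 + 2 = 2; 0 ≠ 2 — holds

The relation is satisfied at x = 0.

Answer: Yes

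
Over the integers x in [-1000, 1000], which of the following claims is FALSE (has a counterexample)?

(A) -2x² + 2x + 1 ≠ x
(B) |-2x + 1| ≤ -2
(A) x = 1: LHS = -2·1² + 2·1 + 1 = 1; 1 ≠ 1 — FAILS
(B) x = 0: LHS = |-2·0 + 1| = |1| = 1; 1 ≤ -2 — FAILS

Answer: Both A and B are false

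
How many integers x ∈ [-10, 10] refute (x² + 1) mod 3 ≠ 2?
Counterexamples in [-10, 10]: {-10, -8, -7, -5, -4, -2, -1, 1, 2, 4, 5, 7, 8, 10}.

Counting them gives 14 values.

Answer: 14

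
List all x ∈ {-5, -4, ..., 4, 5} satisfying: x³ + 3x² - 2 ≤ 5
Holds for: {-5, -4, -3, -2, -1, 0, 1}
Fails for: {2, 3, 4, 5}

Answer: {-5, -4, -3, -2, -1, 0, 1}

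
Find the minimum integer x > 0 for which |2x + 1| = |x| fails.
Testing positive integers:
x = 1: LHS = |2·1 + 1| = |3| = 3, RHS = |1| = 1; 3 = 1 — FAILS  ← smallest positive counterexample

Answer: x = 1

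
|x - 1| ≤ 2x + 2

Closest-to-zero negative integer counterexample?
Testing negative integers from -1 downward:
x = -1: LHS = |(-1) - 1| = |-2| = 2, RHS = 2·(-1) + 2 = 0; 2 ≤ 0 — FAILS  ← closest negative counterexample to 0

Answer: x = -1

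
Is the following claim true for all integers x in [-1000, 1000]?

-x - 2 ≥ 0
The claim fails at x = 0:
x = 0: LHS = -0 - 2 = -2; -2 ≥ 0 — FAILS

Because a single integer refutes it, the statement is false.

Answer: False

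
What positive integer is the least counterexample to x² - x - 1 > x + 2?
Testing positive integers:
x = 1: LHS = 1² - 1 - 1 = -1, RHS = 1 + 2 = 3; -1 > 3 — FAILS  ← smallest positive counterexample

Answer: x = 1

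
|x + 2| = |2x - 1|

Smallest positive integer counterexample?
Testing positive integers:
x = 1: LHS = |1 + 2| = |3| = 3, RHS = |2·1 - 1| = |1| = 1; 3 = 1 — FAILS  ← smallest positive counterexample

Answer: x = 1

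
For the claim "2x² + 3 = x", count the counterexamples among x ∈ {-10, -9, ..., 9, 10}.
Counterexamples in [-10, 10]: {-10, -9, -8, -7, -6, -5, -4, -3, -2, -1, 0, 1, 2, 3, 4, 5, 6, 7, 8, 9, 10}.

Counting them gives 21 values.

Answer: 21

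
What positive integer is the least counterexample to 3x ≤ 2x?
Testing positive integers:
x = 1: LHS = 3·1 = 3, RHS = 2·1 = 2; 3 ≤ 2 — FAILS  ← smallest positive counterexample

Answer: x = 1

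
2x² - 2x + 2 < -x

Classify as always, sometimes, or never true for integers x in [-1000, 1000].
Over all integers in [-1000, 1000], LHS − RHS is smallest at x = 0, where it equals 2:
x = 0: LHS = 2·0² - 2·0 + 2 = 2, RHS = -0 = 0; 2 < 0 — FAILS
At the ends of the range:
x = -1000: LHS = 2·(-1000)² - 2·(-1000) + 2 = 2002002, RHS = -(-1000) = 1000; 2002002 < 1000 — FAILS
x = 1000: LHS = 2·1000² - 2·1000 + 2 = 1998002; 1998002 < -1000 — FAILS
Hence LHS − RHS is never negative, i.e. LHS ≥ RHS throughout, so the claimed relation (<) fails for every integer in [-1000, 1000].

No integer in the range satisfies it.

Answer: Never true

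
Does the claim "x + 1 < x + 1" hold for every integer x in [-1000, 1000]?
The claim fails at x = 0:
x = 0: LHS = 0 + 1 = 1, RHS = 0 + 1 = 1; 1 < 1 — FAILS

Because a single integer refutes it, the statement is false.

Answer: False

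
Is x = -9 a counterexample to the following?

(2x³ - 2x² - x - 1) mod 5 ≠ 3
Substitute x = -9 into the relation:
x = -9: LHS = (2·(-9)³ - 2·(-9)² - (-9) - 1) mod 5 = (-1612) mod 5 = 3; 3 ≠ 3 — FAILS

Since the claim fails at x = -9, this value is a counterexample.

Answer: Yes, x = -9 is a counterexample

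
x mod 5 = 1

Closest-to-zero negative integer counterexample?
Testing negative integers from -1 downward:
x = -1: LHS = (-1) mod 5 = 4; 4 = 1 — FAILS  ← closest negative counterexample to 0

Answer: x = -1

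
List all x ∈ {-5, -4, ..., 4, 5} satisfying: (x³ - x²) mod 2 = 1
For a polynomial with integer coefficients, its value mod 2 depends only on x mod 2, so it suffices to check one representative of each residue class, x = 0, 1:
x = 0: LHS = (0³ - 0²) mod 2 = 0 mod 2 = 0; 0 = 1 — FAILS
x = 1: LHS = (1³ - 1²) mod 2 = 0 mod 2 = 0; 0 = 1 — FAILS
The relation fails in every residue class, so the claimed relation (=) fails for every integer in [-5, 5].

Answer: None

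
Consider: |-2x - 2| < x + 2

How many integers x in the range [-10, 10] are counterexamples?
Counterexamples in [-10, 10]: {-10, -9, -8, -7, -6, -5, -4, -3, -2, 0, 1, 2, 3, 4, 5, 6, 7, 8, 9, 10}.

Counting them gives 20 values.

Answer: 20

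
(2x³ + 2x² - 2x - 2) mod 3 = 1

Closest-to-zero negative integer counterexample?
Testing negative integers from -1 downward:
x = -1: LHS = (2·(-1)³ + 2·(-1)² - 2·(-1) - 2) mod 3 = 0 mod 3 = 0; 0 = 1 — FAILS  ← closest negative counterexample to 0

Answer: x = -1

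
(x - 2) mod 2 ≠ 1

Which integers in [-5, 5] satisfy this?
Holds for: {-4, -2, 0, 2, 4}
Fails for: {-5, -3, -1, 1, 3, 5}

Answer: {-4, -2, 0, 2, 4}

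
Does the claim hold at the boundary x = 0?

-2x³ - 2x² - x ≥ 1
x = 0: LHS = -2·0³ - 2·0² - 0 = 0; 0 ≥ 1 — FAILS

The relation fails at x = 0, so x = 0 is a counterexample.

Answer: No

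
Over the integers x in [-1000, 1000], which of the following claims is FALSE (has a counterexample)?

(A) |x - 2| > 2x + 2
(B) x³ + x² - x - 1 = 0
(A) x = 0: LHS = |0 - 2| = |-2| = 2, RHS = 2·0 + 2 = 2; 2 > 2 — FAILS
(B) x = 0: LHS = 0³ + 0² - 0 - 1 = -1; -1 = 0 — FAILS

Answer: Both A and B are false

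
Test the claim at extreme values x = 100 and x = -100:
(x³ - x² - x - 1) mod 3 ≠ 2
x = 100: LHS = (100³ - 100² - 100 - 1) mod 3 = 989899 mod 3 = 1; 1 ≠ 2 — holds
x = -100: LHS = ((-100)³ - (-100)² - (-100) - 1) mod 3 = (-1009901) mod 3 = 1; 1 ≠ 2 — holds

Answer: Yes, holds for both x = 100 and x = -100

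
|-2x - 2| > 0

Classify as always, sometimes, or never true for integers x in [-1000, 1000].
Holds at x = 0: LHS = |-2·0 - 2| = |-2| = 2; 2 > 0 — holds
Fails at x = -1: LHS = |-2·(-1) - 2| = |0| = 0; 0 > 0 — FAILS
It is satisfied by some integers in the range but not all.

Answer: Sometimes true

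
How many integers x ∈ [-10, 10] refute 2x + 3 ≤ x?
Counterexamples in [-10, 10]: {-2, -1, 0, 1, 2, 3, 4, 5, 6, 7, 8, 9, 10}.

Counting them gives 13 values.

Answer: 13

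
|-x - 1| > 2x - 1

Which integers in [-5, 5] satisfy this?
Holds for: {-5, -4, -3, -2, -1, 0, 1}
Fails for: {2, 3, 4, 5}

Answer: {-5, -4, -3, -2, -1, 0, 1}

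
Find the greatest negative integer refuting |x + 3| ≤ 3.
Testing negative integers from -1 downward:
(x = -1 through x = -1 all satisfy the relation; showing from x = -2.)
x = -2: LHS = |(-2) + 3| = |1| = 1; 1 ≤ 3 — holds
x = -3: LHS = |(-3) + 3| = |0| = 0; 0 ≤ 3 — holds
x = -4: LHS = |(-4) + 3| = |-1| = 1; 1 ≤ 3 — holds
x = -5: LHS = |(-5) + 3| = |-2| = 2; 2 ≤ 3 — holds
x = -6: LHS = |(-6) + 3| = |-3| = 3; 3 ≤ 3 — holds
x = -7: LHS = |(-7) + 3| = |-4| = 4; 4 ≤ 3 — FAILS  ← closest negative counterexample to 0

Answer: x = -7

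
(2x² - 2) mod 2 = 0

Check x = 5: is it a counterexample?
Substitute x = 5 into the relation:
x = 5: LHS = (2·5² - 2) mod 2 = 48 mod 2 = 0; 0 = 0 — holds

The relation holds at x = 5, so it is not a counterexample.

Answer: No, x = 5 is not a counterexample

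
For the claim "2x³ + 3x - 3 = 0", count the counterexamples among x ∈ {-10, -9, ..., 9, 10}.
Counterexamples in [-10, 10]: {-10, -9, -8, -7, -6, -5, -4, -3, -2, -1, 0, 1, 2, 3, 4, 5, 6, 7, 8, 9, 10}.

Counting them gives 21 values.

Answer: 21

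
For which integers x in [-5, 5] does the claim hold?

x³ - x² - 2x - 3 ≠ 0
Track d = LHS − RHS over the integers in [-5, 5]. Equality would need d = 0, but d changes sign only between consecutive integers, jumping over 0:
x = 2: LHS = 2³ - 2² - 2·2 - 3 = -3; -3 ≠ 0 — holds  (d = -3)
x = 3: LHS = 3³ - 3² - 2·3 - 3 = 9; 9 ≠ 0 — holds  (d = 9)
Away from these crossings d keeps a constant sign, and checking every integer in [-5, 5] confirms d ≠ 0 throughout. Hence the two sides are never equal, so the relation holds for every integer in [-5, 5].

Answer: All integers in [-5, 5]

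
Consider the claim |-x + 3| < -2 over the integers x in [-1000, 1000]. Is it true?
The claim fails at x = 0:
x = 0: LHS = |-0 + 3| = |3| = 3; 3 < -2 — FAILS

Because a single integer refutes it, the statement is false.

Answer: False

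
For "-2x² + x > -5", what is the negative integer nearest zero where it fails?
Testing negative integers from -1 downward:
x = -1: LHS = -2·(-1)² + (-1) = -3; -3 > -5 — holds
x = -2: LHS = -2·(-2)² + (-2) = -10; -10 > -5 — FAILS  ← closest negative counterexample to 0

Answer: x = -2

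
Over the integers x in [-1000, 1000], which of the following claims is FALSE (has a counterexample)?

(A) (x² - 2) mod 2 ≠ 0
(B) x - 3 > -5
(A) x = 0: LHS = (0² - 2) mod 2 = (-2) mod 2 = 0; 0 ≠ 0 — FAILS
(B) x = -2: LHS = (-2) - 3 = -5; -5 > -5 — FAILS

Answer: Both A and B are false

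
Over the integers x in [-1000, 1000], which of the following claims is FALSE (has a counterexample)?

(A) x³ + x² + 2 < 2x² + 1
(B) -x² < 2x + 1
(A) x = 0: LHS = 0³ + 0² + 2 = 2, RHS = 2·0² + 1 = 1; 2 < 1 — FAILS
(B) x = -1: LHS = -(-1)² = -1, RHS = 2·(-1) + 1 = -1; -1 < -1 — FAILS

Answer: Both A and B are false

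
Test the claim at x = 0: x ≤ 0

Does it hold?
x = 0: 0 ≤ 0 — holds

The relation is satisfied at x = 0.

Answer: Yes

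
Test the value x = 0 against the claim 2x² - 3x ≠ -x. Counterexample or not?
Substitute x = 0 into the relation:
x = 0: LHS = 2·0² - 3·0 = 0, RHS = -0 = 0; 0 ≠ 0 — FAILS

Since the claim fails at x = 0, this value is a counterexample.

Answer: Yes, x = 0 is a counterexample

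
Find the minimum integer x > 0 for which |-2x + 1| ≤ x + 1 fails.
Testing positive integers:
x = 1: LHS = |-2·1 + 1| = |-1| = 1, RHS = 1 + 1 = 2; 1 ≤ 2 — holds
x = 2: LHS = |-2·2 + 1| = |-3| = 3, RHS = 2 + 1 = 3; 3 ≤ 3 — holds
x = 3: LHS = |-2·3 + 1| = |-5| = 5, RHS = 3 + 1 = 4; 5 ≤ 4 — FAILS  ← smallest positive counterexample

Answer: x = 3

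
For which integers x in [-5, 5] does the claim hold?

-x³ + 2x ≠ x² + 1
Track d = LHS − RHS over the integers in [-5, 5]. Equality would need d = 0, but d changes sign only between consecutive integers, jumping over 0:
x = -3: LHS = -(-3)³ + 2·(-3) = 21, RHS = (-3)² + 1 = 10; 21 ≠ 10 — holds  (d = 11)
x = -2: LHS = -(-2)³ + 2·(-2) = 4, RHS = (-2)² + 1 = 5; 4 ≠ 5 — holds  (d = -1)
Away from these crossings d keeps a constant sign, and checking every integer in [-5, 5] confirms d ≠ 0 throughout. Hence the two sides are never equal, so the relation holds for every integer in [-5, 5].

Answer: All integers in [-5, 5]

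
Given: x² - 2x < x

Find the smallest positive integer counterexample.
Testing positive integers:
x = 1: LHS = 1² - 2·1 = -1; -1 < 1 — holds
x = 2: LHS = 2² - 2·2 = 0; 0 < 2 — holds
x = 3: LHS = 3² - 2·3 = 3; 3 < 3 — FAILS  ← smallest positive counterexample

Answer: x = 3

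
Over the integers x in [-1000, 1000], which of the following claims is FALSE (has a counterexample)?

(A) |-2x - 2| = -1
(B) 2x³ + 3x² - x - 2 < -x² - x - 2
(A) x = 0: LHS = |-2·0 - 2| = |-2| = 2; 2 = -1 — FAILS
(B) x = 0: LHS = 2·0³ + 3·0² - 0 - 2 = -2, RHS = -0² - 0 - 2 = -2; -2 < -2 — FAILS

Answer: Both A and B are false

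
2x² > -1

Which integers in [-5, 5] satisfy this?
Over all integers in [-5, 5], LHS − RHS is smallest at x = 0, where it equals 1:
x = 0: LHS = 2·0² = 0; 0 > -1 — holds
At the ends of the range:
x = -5: LHS = 2·(-5)² = 50; 50 > -1 — holds
x = 5: LHS = 2·5² = 50; 50 > -1 — holds
Hence LHS − RHS is never zero or negative, i.e. LHS > RHS throughout, so the relation holds for every integer in [-5, 5].

Answer: All integers in [-5, 5]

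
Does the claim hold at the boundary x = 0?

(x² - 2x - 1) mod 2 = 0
x = 0: LHS = (0² - 2·0 - 1) mod 2 = (-1) mod 2 = 1; 1 = 0 — FAILS

The relation fails at x = 0, so x = 0 is a counterexample.

Answer: No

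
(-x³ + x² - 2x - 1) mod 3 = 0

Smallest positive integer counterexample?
Testing positive integers:
x = 1: LHS = (-1³ + 1² - 2·1 - 1) mod 3 = (-3) mod 3 = 0; 0 = 0 — holds
x = 2: LHS = (-2³ + 2² - 2·2 - 1) mod 3 = (-9) mod 3 = 0; 0 = 0 — holds
x = 3: LHS = (-3³ + 3² - 2·3 - 1) mod 3 = (-25) mod 3 = 2; 2 = 0 — FAILS  ← smallest positive counterexample

Answer: x = 3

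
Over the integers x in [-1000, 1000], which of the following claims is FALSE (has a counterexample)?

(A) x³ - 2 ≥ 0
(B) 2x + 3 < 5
(A) x = 0: LHS = 0³ - 2 = -2; -2 ≥ 0 — FAILS
(B) x = 1: LHS = 2·1 + 3 = 5; 5 < 5 — FAILS

Answer: Both A and B are false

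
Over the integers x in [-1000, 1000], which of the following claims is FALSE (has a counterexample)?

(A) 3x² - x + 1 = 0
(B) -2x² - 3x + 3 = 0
(A) x = 0: LHS = 3·0² - 0 + 1 = 1; 1 = 0 — FAILS
(B) x = 0: LHS = -2·0² - 3·0 + 3 = 3; 3 = 0 — FAILS

Answer: Both A and B are false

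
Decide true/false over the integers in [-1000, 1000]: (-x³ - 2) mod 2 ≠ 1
The claim fails at x = 1:
x = 1: LHS = (-1³ - 2) mod 2 = (-3) mod 2 = 1; 1 ≠ 1 — FAILS

Because a single integer refutes it, the statement is false.

Answer: False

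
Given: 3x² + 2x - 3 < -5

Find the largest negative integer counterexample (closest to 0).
Testing negative integers from -1 downward:
x = -1: LHS = 3·(-1)² + 2·(-1) - 3 = -2; -2 < -5 — FAILS  ← closest negative counterexample to 0

Answer: x = -1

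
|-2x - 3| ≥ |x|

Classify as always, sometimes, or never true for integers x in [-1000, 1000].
Holds at x = 0: LHS = |-2·0 - 3| = |-3| = 3, RHS = |0| = 0; 3 ≥ 0 — holds
Fails at x = -2: LHS = |-2·(-2) - 3| = |1| = 1, RHS = |-2| = 2; 1 ≥ 2 — FAILS
It is satisfied by some integers in the range but not all.

Answer: Sometimes true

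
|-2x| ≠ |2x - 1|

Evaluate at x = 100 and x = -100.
x = 100: LHS = |-2·100| = |-200| = 200, RHS = |2·100 - 1| = |199| = 199; 200 ≠ 199 — holds
x = -100: LHS = |-2·(-100)| = |200| = 200, RHS = |2·(-100) - 1| = |-201| = 201; 200 ≠ 201 — holds

Answer: Yes, holds for both x = 100 and x = -100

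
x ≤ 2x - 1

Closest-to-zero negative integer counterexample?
Testing negative integers from -1 downward:
x = -1: RHS = 2·(-1) - 1 = -3; -1 ≤ -3 — FAILS  ← closest negative counterexample to 0

Answer: x = -1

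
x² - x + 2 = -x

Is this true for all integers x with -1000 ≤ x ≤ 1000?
The claim fails at x = 0:
x = 0: LHS = 0² - 0 + 2 = 2, RHS = -0 = 0; 2 = 0 — FAILS

Because a single integer refutes it, the statement is false.

Answer: False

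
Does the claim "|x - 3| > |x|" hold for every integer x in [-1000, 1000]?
The claim fails at x = 2:
x = 2: LHS = |2 - 3| = |-1| = 1, RHS = |2| = 2; 1 > 2 — FAILS

Because a single integer refutes it, the statement is false.

Answer: False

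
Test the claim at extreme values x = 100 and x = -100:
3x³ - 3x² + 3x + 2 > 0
x = 100: LHS = 3·100³ - 3·100² + 3·100 + 2 = 2970302; 2970302 > 0 — holds
x = -100: LHS = 3·(-100)³ - 3·(-100)² + 3·(-100) + 2 = -3030298; -3030298 > 0 — FAILS

Answer: Partially: holds for x = 100, fails for x = -100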